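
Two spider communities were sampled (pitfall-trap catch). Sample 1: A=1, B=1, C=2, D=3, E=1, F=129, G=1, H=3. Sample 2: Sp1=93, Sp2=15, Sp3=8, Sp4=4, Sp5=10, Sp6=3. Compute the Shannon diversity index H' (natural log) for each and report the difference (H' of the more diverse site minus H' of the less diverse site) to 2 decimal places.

Sample 1: N=141, proportions 0.00709, 0.00709, 0.01418, 0.02128, 0.00709, 0.91489, 0.00709, 0.02128, giving H' = 0.44597 (working shown to 5 dp, full precision carried).
Sample 2: N=133, proportions 0.69925, 0.11278, 0.06015, 0.03008, 0.07519, 0.02256, giving H' = 1.05084.
Difference = |0.44597 − 1.05084| = 0.60487, i.e. 0.60 to 2 decimal places.

0.60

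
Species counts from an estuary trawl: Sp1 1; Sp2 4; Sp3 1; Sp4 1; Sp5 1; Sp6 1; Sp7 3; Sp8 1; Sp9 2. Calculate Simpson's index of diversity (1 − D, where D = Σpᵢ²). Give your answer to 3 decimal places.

Total N = 1+4+1+1+1+1+3+1+2 = 15, so the proportions are 0.06667, 0.26667, 0.06667, 0.06667, 0.06667, 0.06667, 0.2, 0.06667, 0.13333 (working shown to 5 dp, full precision carried).
D = 0.06667² + 0.26667² + 0.06667² + 0.06667² + 0.06667² + 0.06667² + 0.2² + 0.06667² + 0.13333² = 0.00444 + 0.07111 + 0.00444 + 0.00444 + 0.00444 + 0.00444 + 0.04000 + 0.00444 + 0.01778 = 0.15556.
So 1 − D = 0.84444, i.e. 0.844 to 3 decimal places.

0.844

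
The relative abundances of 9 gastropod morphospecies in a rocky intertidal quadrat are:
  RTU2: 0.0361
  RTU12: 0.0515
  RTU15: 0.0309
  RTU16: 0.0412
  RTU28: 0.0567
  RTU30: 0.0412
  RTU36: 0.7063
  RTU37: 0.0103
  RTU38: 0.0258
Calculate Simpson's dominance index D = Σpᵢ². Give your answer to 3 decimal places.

D = 0.0361² + 0.0515² + 0.0309² + 0.0412² + 0.0567² + 0.0412² + 0.7063² + 0.0103² + 0.0258² = 0.00130 + 0.00265 + 0.00095 + 0.00170 + 0.00321 + 0.00170 + 0.49886 + 0.00011 + 0.00067 = 0.51115 (working shown to 5 dp, full precision carried).
To 3 decimal places, D = 0.511.

0.511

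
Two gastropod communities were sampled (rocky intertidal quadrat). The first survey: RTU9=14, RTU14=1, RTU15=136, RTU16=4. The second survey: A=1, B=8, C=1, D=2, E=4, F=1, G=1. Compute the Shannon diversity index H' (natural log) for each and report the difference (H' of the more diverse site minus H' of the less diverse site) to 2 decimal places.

The first survey: N=155, proportions 0.0903, 0.0065, 0.8774, 0.0258, giving H' = 0.4588 (working shown to 4 dp, full precision carried).
The second survey: N=18, proportions 0.0556, 0.4444, 0.0556, 0.1111, 0.2222, 0.0556, 0.0556, giving H' = 1.5811.
Difference = |0.4588 − 1.5811| = 1.1223, i.e. 1.12 to 2 decimal places.

1.12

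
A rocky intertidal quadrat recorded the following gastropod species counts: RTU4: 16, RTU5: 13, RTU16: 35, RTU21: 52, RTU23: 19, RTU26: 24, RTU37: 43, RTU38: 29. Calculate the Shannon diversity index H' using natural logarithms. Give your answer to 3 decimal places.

Total N = 16+13+35+52+19+24+43+29 = 231, so the proportions are 0.06926, 0.05628, 0.15152, 0.22511, 0.08225, 0.1039, 0.18615, 0.12554 (working shown to 5 dp, full precision carried).
Each pᵢ ln pᵢ term: 0.06926×(-2.66983)=-0.18492, 0.05628×(-2.87747)=-0.16194, 0.15152×(-1.88707)=-0.28592, 0.22511×(-1.49117)=-0.33568, 0.08225×(-2.49798)=-0.20546, 0.1039×(-2.26436)=-0.23526, 0.18615×(-1.68122)=-0.31295, 0.12554×(-2.07512)=-0.26051.
Sum = -1.98264, so H' = 1.983.

1.983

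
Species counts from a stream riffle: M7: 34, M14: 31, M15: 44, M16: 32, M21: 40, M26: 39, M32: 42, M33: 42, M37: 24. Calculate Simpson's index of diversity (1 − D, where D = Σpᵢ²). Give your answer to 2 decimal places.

Total N = 34+31+44+32+40+39+42+42+24 = 328, so the proportions are 0.1037, 0.0945, 0.1341, 0.0976, 0.122, 0.1189, 0.128, 0.128, 0.0732 (working shown to 4 dp, full precision carried).
D = 0.1037² + 0.0945² + 0.1341² + 0.0976² + 0.122² + 0.1189² + 0.128² + 0.128² + 0.0732² = 0.0107 + 0.0089 + 0.0180 + 0.0095 + 0.0149 + 0.0141 + 0.0164 + 0.0164 + 0.0054 = 0.1143.
So 1 − D = 0.8857, i.e. 0.89 to 2 decimal places.

0.89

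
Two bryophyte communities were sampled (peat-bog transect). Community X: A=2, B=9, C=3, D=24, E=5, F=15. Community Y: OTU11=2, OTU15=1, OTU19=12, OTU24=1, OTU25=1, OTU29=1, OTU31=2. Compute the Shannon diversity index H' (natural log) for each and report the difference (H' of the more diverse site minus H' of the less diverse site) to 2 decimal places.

0.12

Community X: N=58, proportions 0.0345, 0.1552, 0.0517, 0.4138, 0.0862, 0.2586, giving H' = 1.4846 (working shown to 4 dp, full precision carried).
Community Y: N=20, proportions 0.1, 0.05, 0.6, 0.05, 0.05, 0.05, 0.1, giving H' = 1.3662.
Difference = |1.4846 − 1.3662| = 0.1184, i.e. 0.12 to 2 decimal places.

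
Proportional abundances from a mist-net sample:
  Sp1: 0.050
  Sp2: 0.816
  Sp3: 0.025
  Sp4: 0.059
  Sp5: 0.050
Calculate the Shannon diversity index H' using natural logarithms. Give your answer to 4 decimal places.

0.7247

Each pᵢ ln pᵢ term (working shown to 6 dp, full precision carried): 0.05×(-2.995732)=-0.149787, 0.816×(-0.203341)=-0.165926, 0.025×(-3.688879)=-0.092222, 0.059×(-2.830218)=-0.166983, 0.05×(-2.995732)=-0.149787.
Sum = -0.724704, so H' = 0.7247.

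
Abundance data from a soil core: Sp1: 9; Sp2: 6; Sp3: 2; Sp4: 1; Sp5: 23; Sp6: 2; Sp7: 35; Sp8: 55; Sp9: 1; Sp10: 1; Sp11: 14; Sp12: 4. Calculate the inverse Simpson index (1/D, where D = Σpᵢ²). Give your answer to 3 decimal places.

4.573

Total N = 9+6+2+1+23+2+35+55+1+1+14+4 = 153, so the proportions are 0.0588235, 0.0392157, 0.0130719, 0.0065359, 0.1503268, 0.0130719, 0.2287582, 0.3594771, 0.0065359, 0.0065359, 0.0915033, 0.0261438 (working shown to 7 dp, full precision carried).
D = 0.0588235² + 0.0392157² + 0.0130719² + 0.0065359² + 0.1503268² + 0.0130719² + 0.2287582² + 0.3594771² + 0.0065359² + 0.0065359² + 0.0915033² + 0.0261438² = 0.0034602 + 0.0015379 + 0.0001709 + 0.0000427 + 0.0225981 + 0.0001709 + 0.0523303 + 0.1292238 + 0.0000427 + 0.0000427 + 0.0083728 + 0.0006835 = 0.2186766.
So 1/D = 4.57296, i.e. 4.573 to 3 decimal places.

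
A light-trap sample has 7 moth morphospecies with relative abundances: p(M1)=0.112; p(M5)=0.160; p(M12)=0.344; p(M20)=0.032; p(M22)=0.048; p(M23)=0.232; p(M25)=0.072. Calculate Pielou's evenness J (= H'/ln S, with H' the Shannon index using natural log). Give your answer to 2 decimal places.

0.87

H' = −Σ pᵢ ln pᵢ = −((-0.2452) + (-0.2932) + (-0.3671) + (-0.1101) + (-0.1458) + (-0.3390) + (-0.1894)) = 1.6898 (working shown to 4 dp, full precision carried).
With S = 7 species, ln S = 1.9459, so J = 1.6898/1.9459 = 0.8684, i.e. 0.87 to 2 decimal places.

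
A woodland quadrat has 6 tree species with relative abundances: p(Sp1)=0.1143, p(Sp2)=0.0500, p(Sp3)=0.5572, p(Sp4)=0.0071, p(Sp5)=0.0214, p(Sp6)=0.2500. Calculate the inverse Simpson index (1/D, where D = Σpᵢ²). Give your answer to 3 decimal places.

D = 0.1143² + 0.05² + 0.5572² + 0.0071² + 0.0214² + 0.25² = 0.013064 + 0.002500 + 0.310472 + 0.000050 + 0.000458 + 0.062500 = 0.389045 (working shown to 6 dp, full precision carried).
So 1/D = 2.57040, i.e. 2.570 to 3 decimal places.

2.570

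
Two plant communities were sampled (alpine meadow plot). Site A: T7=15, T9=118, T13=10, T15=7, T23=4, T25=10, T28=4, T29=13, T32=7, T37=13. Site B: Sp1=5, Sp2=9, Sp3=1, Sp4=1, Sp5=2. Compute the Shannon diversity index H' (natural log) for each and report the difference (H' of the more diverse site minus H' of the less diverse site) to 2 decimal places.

Site A: N=201, proportions 0.0746, 0.5871, 0.0498, 0.0348, 0.0199, 0.0498, 0.0199, 0.0647, 0.0348, 0.0647, giving H' = 1.5489 (working shown to 4 dp, full precision carried).
Site B: N=18, proportions 0.2778, 0.5, 0.0556, 0.0556, 0.1111, giving H' = 1.2677.
Difference = |1.5489 − 1.2677| = 0.2812, i.e. 0.28 to 2 decimal places.

0.28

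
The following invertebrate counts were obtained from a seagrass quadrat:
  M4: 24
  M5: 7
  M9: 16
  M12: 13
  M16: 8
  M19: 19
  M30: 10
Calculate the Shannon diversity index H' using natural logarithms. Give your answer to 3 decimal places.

1.861

Total N = 24+7+16+13+8+19+10 = 97, so the proportions are 0.24742, 0.07216, 0.16495, 0.13402, 0.08247, 0.19588, 0.10309 (working shown to 5 dp, full precision carried).
Each pᵢ ln pᵢ term: 0.24742×(-1.39666)=-0.34556, 0.07216×(-2.62880)=-0.18971, 0.16495×(-1.80212)=-0.29726, 0.13402×(-2.00976)=-0.26935, 0.08247×(-2.49527)=-0.20580, 0.19588×(-1.63027)=-0.31933, 0.10309×(-2.27213)=-0.23424.
Sum = -1.86125, so H' = 1.861.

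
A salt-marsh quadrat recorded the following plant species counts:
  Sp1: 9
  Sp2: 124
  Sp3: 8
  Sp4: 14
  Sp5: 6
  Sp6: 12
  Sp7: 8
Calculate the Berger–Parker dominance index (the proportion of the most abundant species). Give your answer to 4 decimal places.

0.6851

Total N = 9+124+8+14+6+12+8 = 181, so the proportions are 0.049724, 0.685083, 0.044199, 0.077348, 0.033149, 0.066298, 0.044199 (working shown to 6 dp, full precision carried).
The largest proportion is 0.685083, i.e. d = 0.6851 to 4 decimal places.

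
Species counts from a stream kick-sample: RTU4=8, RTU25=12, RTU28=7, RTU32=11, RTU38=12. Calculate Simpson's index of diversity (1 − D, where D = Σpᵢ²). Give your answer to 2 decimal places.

0.79

Total N = 8+12+7+11+12 = 50, so the proportions are 0.16, 0.24, 0.14, 0.22, 0.24 (working shown to 4 dp, full precision carried).
D = 0.16² + 0.24² + 0.14² + 0.22² + 0.24² = 0.0256 + 0.0576 + 0.0196 + 0.0484 + 0.0576 = 0.2088.
So 1 − D = 0.7912, i.e. 0.79 to 2 decimal places.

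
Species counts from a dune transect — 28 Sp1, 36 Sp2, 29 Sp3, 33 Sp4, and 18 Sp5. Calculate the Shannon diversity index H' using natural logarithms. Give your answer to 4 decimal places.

Total N = 28+36+29+33+18 = 144, so the proportions are 0.194444, 0.25, 0.201389, 0.229167, 0.125 (working shown to 6 dp, full precision carried).
Each pᵢ ln pᵢ term: 0.194444×(-1.637609)=-0.318424, 0.25×(-1.386294)=-0.346574, 0.201389×(-1.602517)=-0.322729, 0.229167×(-1.473306)=-0.337633, 0.125×(-2.079442)=-0.259930.
Sum = -1.585289, so H' = 1.5853.

1.5853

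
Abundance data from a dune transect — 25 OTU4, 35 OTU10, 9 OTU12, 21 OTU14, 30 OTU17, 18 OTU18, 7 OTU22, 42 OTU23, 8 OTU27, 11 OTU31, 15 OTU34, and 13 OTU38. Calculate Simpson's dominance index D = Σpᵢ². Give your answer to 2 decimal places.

Total N = 25+35+9+21+30+18+7+42+8+11+15+13 = 234, so the proportions are 0.1068, 0.1496, 0.0385, 0.0897, 0.1282, 0.0769, 0.0299, 0.1795, 0.0342, 0.047, 0.0641, 0.0556 (working shown to 4 dp, full precision carried).
D = 0.1068² + 0.1496² + 0.0385² + 0.0897² + 0.1282² + 0.0769² + 0.0299² + 0.1795² + 0.0342² + 0.047² + 0.0641² + 0.0556² = 0.0114 + 0.0224 + 0.0015 + 0.0081 + 0.0164 + 0.0059 + 0.0009 + 0.0322 + 0.0012 + 0.0022 + 0.0041 + 0.0031 = 0.1094.
To 2 decimal places, D = 0.11.

0.11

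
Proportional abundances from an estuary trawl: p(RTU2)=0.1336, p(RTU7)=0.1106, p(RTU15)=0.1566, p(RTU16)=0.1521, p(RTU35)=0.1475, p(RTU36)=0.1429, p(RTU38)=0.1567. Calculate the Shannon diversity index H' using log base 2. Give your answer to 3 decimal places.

2.799

Each pᵢ log₂ pᵢ term (working shown to 5 dp, full precision carried): 0.1336×(-2.90401)=-0.38798, 0.1106×(-3.17658)=-0.35133, 0.1566×(-2.67484)=-0.41888, 0.1521×(-2.71691)=-0.41324, 0.1475×(-2.76121)=-0.40728, 0.1429×(-2.80692)=-0.40111, 0.1567×(-2.67392)=-0.41900.
Sum = -2.79882, so H' = 2.799.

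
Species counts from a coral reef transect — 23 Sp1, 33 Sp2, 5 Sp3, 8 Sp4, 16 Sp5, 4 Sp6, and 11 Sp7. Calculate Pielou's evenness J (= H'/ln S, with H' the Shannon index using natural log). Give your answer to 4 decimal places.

0.8842

Total N = 23+33+5+8+16+4+11 = 100, so the proportions are 0.23, 0.33, 0.05, 0.08, 0.16, 0.04, 0.11 (working shown to 6 dp, full precision carried).
H' = −Σ pᵢ ln pᵢ = −((-0.338025) + (-0.365859) + (-0.149787) + (-0.202058) + (-0.293213) + (-0.128755) + (-0.242800)) = 1.720497.
With S = 7 species, ln S = 1.945910, so J = 1.720497/1.945910 = 0.884161, i.e. 0.8842 to 4 decimal places.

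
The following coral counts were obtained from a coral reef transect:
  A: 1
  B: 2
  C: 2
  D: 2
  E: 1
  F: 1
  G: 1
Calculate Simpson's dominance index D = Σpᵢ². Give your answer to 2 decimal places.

0.16

Total N = 1+2+2+2+1+1+1 = 10, so the proportions are 0.1, 0.2, 0.2, 0.2, 0.1, 0.1, 0.1 (working shown to 4 dp, full precision carried).
D = 0.1² + 0.2² + 0.2² + 0.2² + 0.1² + 0.1² + 0.1² = 0.0100 + 0.0400 + 0.0400 + 0.0400 + 0.0100 + 0.0100 + 0.0100 = 0.1600.
To 2 decimal places, D = 0.16.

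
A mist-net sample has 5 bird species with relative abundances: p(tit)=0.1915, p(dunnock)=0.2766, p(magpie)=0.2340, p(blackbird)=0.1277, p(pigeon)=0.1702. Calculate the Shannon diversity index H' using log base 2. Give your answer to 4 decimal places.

2.2738

Each pᵢ log₂ pᵢ term (working shown to 6 dp, full precision carried): 0.1915×(-2.384584)=-0.456648, 0.2766×(-1.854127)=-0.512852, 0.234×(-2.095420)=-0.490328, 0.1277×(-2.969170)=-0.379163, 0.1702×(-2.554697)=-0.434809.
Sum = -2.273800, so H' = 2.2738.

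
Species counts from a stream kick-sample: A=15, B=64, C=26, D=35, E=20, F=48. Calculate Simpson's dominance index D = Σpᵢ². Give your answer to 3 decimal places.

Total N = 15+64+26+35+20+48 = 208, so the proportions are 0.07212, 0.30769, 0.125, 0.16827, 0.09615, 0.23077 (working shown to 5 dp, full precision carried).
D = 0.07212² + 0.30769² + 0.125² + 0.16827² + 0.09615² + 0.23077² = 0.00520 + 0.09467 + 0.01562 + 0.02831 + 0.00925 + 0.05325 = 0.20631.
To 3 decimal places, D = 0.206.

0.206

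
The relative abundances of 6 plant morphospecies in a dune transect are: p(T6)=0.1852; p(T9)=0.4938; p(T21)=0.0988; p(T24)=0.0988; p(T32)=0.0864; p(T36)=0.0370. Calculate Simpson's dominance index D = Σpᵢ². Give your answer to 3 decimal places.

D = 0.1852² + 0.4938² + 0.0988² + 0.0988² + 0.0864² + 0.037² = 0.03430 + 0.24384 + 0.00976 + 0.00976 + 0.00746 + 0.00137 = 0.30649 (working shown to 5 dp, full precision carried).
To 3 decimal places, D = 0.306.

0.306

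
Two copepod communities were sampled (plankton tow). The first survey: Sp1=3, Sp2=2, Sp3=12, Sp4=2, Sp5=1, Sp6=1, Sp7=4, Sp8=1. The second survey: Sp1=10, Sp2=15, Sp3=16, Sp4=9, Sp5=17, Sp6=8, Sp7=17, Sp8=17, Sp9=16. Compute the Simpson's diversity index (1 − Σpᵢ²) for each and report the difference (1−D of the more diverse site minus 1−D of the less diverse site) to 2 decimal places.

0.15

The first survey: N=26, proportions 0.115385, 0.076923, 0.461538, 0.076923, 0.038462, 0.038462, 0.153846, 0.038462, giving 1−D = 0.733728 (working shown to 6 dp, full precision carried).
The second survey: N=125, proportions 0.08, 0.12, 0.128, 0.072, 0.136, 0.064, 0.136, 0.136, 0.128, giving 1−D = 0.881664.
Difference = |0.733728 − 0.881664| = 0.147936, i.e. 0.15 to 2 decimal places.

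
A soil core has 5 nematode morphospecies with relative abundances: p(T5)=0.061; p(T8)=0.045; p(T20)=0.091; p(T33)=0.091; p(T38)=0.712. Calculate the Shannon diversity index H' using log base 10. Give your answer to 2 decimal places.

0.43

Each pᵢ log₁₀ pᵢ term (working shown to 4 dp, full precision carried): 0.061×(-1.2147)=-0.0741, 0.045×(-1.3468)=-0.0606, 0.091×(-1.0410)=-0.0947, 0.091×(-1.0410)=-0.0947, 0.712×(-0.1475)=-0.1050.
Sum = -0.4292, so H' = 0.43.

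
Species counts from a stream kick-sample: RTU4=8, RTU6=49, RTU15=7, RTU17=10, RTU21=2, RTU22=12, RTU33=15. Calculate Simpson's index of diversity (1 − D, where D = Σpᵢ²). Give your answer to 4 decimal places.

Total N = 8+49+7+10+2+12+15 = 103, so the proportions are 0.07767, 0.475728, 0.067961, 0.097087, 0.019417, 0.116505, 0.145631 (working shown to 6 dp, full precision carried).
D = 0.07767² + 0.475728² + 0.067961² + 0.097087² + 0.019417² + 0.116505² + 0.145631² = 0.006033 + 0.226317 + 0.004619 + 0.009426 + 0.000377 + 0.013573 + 0.021208 = 0.281553.
So 1 − D = 0.718447, i.e. 0.7184 to 4 decimal places.

0.7184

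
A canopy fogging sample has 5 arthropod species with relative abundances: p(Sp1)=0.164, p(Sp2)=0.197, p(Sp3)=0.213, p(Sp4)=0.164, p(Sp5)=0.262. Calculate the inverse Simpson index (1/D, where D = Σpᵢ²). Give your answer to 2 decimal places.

4.84

D = 0.164² + 0.197² + 0.213² + 0.164² + 0.262² = 0.026896 + 0.038809 + 0.045369 + 0.026896 + 0.068644 = 0.206614 (working shown to 6 dp, full precision carried).
So 1/D = 4.8399, i.e. 4.84 to 2 decimal places.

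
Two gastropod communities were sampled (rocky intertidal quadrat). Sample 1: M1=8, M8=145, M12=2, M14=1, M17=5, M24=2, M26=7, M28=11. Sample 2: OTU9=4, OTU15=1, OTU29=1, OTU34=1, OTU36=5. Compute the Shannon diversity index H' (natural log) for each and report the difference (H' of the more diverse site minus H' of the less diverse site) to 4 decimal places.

0.5133

Sample 1: N=181, proportions 0.044199, 0.801105, 0.01105, 0.005525, 0.027624, 0.01105, 0.038674, 0.060773, giving H' = 0.838939 (working shown to 6 dp, full precision carried).
Sample 2: N=12, proportions 0.333333, 0.083333, 0.083333, 0.083333, 0.416667, giving H' = 1.352209.
Difference = |0.838939 − 1.352209| = 0.513270, i.e. 0.5133 to 4 decimal places.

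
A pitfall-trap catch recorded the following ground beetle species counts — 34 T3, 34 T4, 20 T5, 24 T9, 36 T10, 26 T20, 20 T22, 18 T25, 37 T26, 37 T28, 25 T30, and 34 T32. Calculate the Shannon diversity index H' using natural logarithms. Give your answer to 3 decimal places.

Total N = 34+34+20+24+36+26+20+18+37+37+25+34 = 345, so the proportions are 0.09855, 0.09855, 0.05797, 0.06957, 0.10435, 0.07536, 0.05797, 0.05217, 0.10725, 0.10725, 0.07246, 0.09855 (working shown to 5 dp, full precision carried).
Each pᵢ ln pᵢ term: 0.09855×(-2.31718)=-0.22836, 0.09855×(-2.31718)=-0.22836, 0.05797×(-2.84781)=-0.16509, 0.06957×(-2.66549)=-0.18543, 0.10435×(-2.26003)=-0.23583, 0.07536×(-2.58545)=-0.19485, 0.05797×(-2.84781)=-0.16509, 0.05217×(-2.95317)=-0.15408, 0.10725×(-2.23263)=-0.23944, 0.10725×(-2.23263)=-0.23944, 0.07246×(-2.62467)=-0.19019, 0.09855×(-2.31718)=-0.22836.
Sum = -2.45452, so H' = 2.455.

2.455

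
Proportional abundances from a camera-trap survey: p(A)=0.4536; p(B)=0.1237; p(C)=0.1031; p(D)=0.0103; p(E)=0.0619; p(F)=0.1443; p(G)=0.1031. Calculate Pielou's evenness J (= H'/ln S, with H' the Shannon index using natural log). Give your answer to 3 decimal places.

0.814

H' = −Σ pᵢ ln pᵢ = −((-0.35859) + (-0.25852) + (-0.23425) + (-0.04713) + (-0.17222) + (-0.27934) + (-0.23425)) = 1.58430 (working shown to 5 dp, full precision carried).
With S = 7 species, ln S = 1.94591, so J = 1.58430/1.94591 = 0.81417, i.e. 0.814 to 3 decimal places.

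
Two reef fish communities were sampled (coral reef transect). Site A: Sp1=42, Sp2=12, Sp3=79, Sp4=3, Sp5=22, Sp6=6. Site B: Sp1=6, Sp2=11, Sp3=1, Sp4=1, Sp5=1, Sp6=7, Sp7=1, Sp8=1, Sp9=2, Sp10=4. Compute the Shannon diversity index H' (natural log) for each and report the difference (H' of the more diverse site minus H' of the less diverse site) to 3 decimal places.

Site A: N=164, proportions 0.2561, 0.07317, 0.48171, 0.01829, 0.13415, 0.03659, giving H' = 1.35574 (working shown to 5 dp, full precision carried).
Site B: N=35, proportions 0.17143, 0.31429, 0.02857, 0.02857, 0.02857, 0.2, 0.02857, 0.02857, 0.05714, 0.11429, giving H' = 1.90734.
Difference = |1.35574 − 1.90734| = 0.55160, i.e. 0.552 to 3 decimal places.

0.552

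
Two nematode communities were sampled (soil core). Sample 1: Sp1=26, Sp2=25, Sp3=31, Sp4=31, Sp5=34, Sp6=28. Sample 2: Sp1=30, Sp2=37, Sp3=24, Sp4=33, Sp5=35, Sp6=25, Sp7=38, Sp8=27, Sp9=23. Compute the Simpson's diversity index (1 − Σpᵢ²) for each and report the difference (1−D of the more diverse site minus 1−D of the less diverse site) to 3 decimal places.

0.054

Sample 1: N=175, proportions 0.14857, 0.14286, 0.17714, 0.17714, 0.19429, 0.16, giving 1−D = 0.83141 (working shown to 5 dp, full precision carried).
Sample 2: N=272, proportions 0.11029, 0.13603, 0.08824, 0.12132, 0.12868, 0.09191, 0.13971, 0.09926, 0.08456, giving 1−D = 0.88530.
Difference = |0.83141 − 0.88530| = 0.05389, i.e. 0.054 to 3 decimal places.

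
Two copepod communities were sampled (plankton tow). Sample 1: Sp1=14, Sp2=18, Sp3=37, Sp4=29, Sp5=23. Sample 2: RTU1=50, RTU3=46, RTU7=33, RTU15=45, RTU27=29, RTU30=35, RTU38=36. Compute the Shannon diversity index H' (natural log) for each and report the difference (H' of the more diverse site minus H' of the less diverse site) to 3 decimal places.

Sample 1: N=121, proportions 0.1157, 0.14876, 0.30579, 0.23967, 0.19008, giving H' = 1.55327 (working shown to 5 dp, full precision carried).
Sample 2: N=274, proportions 0.18248, 0.16788, 0.12044, 0.16423, 0.10584, 0.12774, 0.13139, giving H' = 1.92883.
Difference = |1.55327 − 1.92883| = 0.37556, i.e. 0.376 to 3 decimal places.

0.376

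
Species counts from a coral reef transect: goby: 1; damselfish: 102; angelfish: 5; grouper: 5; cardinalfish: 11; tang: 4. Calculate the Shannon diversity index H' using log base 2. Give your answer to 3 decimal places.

1.142

Total N = 1+102+5+5+11+4 = 128, so the proportions are 0.00781, 0.79688, 0.03906, 0.03906, 0.08594, 0.03125 (working shown to 5 dp, full precision carried).
Each pᵢ log₂ pᵢ term: 0.00781×(-7.00000)=-0.05469, 0.79688×(-0.32757)=-0.26104, 0.03906×(-4.67807)=-0.18274, 0.03906×(-4.67807)=-0.18274, 0.08594×(-3.54057)=-0.30427, 0.03125×(-5.00000)=-0.15625.
Sum = -1.14172, so H' = 1.142.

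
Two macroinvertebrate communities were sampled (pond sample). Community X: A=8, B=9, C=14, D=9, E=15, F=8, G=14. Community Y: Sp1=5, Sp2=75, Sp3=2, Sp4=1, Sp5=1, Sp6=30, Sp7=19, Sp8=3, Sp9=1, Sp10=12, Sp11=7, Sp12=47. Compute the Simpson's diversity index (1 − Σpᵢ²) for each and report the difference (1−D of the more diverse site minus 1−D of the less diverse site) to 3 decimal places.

0.073

Community X: N=77, proportions 0.103896, 0.116883, 0.181818, 0.116883, 0.194805, 0.103896, 0.181818, giving 1−D = 0.847023 (working shown to 6 dp, full precision carried).
Community Y: N=203, proportions 0.024631, 0.369458, 0.009852, 0.004926, 0.004926, 0.147783, 0.093596, 0.014778, 0.004926, 0.059113, 0.034483, 0.231527, giving 1−D = 0.773617.
Difference = |0.847023 − 0.773617| = 0.073406, i.e. 0.073 to 3 decimal places.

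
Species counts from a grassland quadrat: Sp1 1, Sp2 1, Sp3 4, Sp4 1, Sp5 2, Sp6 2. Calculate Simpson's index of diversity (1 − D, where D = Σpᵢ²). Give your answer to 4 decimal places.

0.7769

Total N = 1+1+4+1+2+2 = 11, so the proportions are 0.090909, 0.090909, 0.363636, 0.090909, 0.181818, 0.181818 (working shown to 6 dp, full precision carried).
D = 0.090909² + 0.090909² + 0.363636² + 0.090909² + 0.181818² + 0.181818² = 0.008264 + 0.008264 + 0.132231 + 0.008264 + 0.033058 + 0.033058 = 0.223140.
So 1 − D = 0.776860, i.e. 0.7769 to 4 decimal places.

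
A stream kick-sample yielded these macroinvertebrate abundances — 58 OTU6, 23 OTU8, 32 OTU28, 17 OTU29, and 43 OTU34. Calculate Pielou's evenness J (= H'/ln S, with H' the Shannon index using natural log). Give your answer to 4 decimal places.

0.9449

Total N = 58+23+32+17+43 = 173, so the proportions are 0.33526, 0.132948, 0.184971, 0.098266, 0.248555 (working shown to 6 dp, full precision carried).
H' = −Σ pᵢ ln pᵢ = −((-0.366389) + (-0.268262) + (-0.312149) + (-0.227985) + (-0.346011)) = 1.520795.
With S = 5 species, ln S = 1.609438, so J = 1.520795/1.609438 = 0.944923, i.e. 0.9449 to 4 decimal places.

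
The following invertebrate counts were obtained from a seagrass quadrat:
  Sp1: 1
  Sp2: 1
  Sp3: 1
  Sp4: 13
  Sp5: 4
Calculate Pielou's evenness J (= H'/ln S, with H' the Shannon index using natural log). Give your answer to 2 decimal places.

0.65

Total N = 1+1+1+13+4 = 20, so the proportions are 0.05, 0.05, 0.05, 0.65, 0.2 (working shown to 4 dp, full precision carried).
H' = −Σ pᵢ ln pᵢ = −((-0.1498) + (-0.1498) + (-0.1498) + (-0.2800) + (-0.3219)) = 1.0513.
With S = 5 species, ln S = 1.6094, so J = 1.0513/1.6094 = 0.6532, i.e. 0.65 to 2 decimal places.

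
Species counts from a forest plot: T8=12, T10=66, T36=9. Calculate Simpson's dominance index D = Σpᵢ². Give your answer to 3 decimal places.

0.605

Total N = 12+66+9 = 87, so the proportions are 0.13793, 0.75862, 0.10345 (working shown to 5 dp, full precision carried).
D = 0.13793² + 0.75862² + 0.10345² = 0.01902 + 0.57551 + 0.01070 = 0.60523.
To 3 decimal places, D = 0.605.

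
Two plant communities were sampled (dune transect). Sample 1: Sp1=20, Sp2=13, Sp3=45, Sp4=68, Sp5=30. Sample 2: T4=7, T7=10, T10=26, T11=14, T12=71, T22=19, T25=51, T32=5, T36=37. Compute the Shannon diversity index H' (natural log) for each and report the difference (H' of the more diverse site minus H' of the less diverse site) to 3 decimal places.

Sample 1: N=176, proportions 0.11364, 0.07386, 0.25568, 0.38636, 0.17045, giving H' = 1.45730 (working shown to 5 dp, full precision carried).
Sample 2: N=240, proportions 0.02917, 0.04167, 0.10833, 0.05833, 0.29583, 0.07917, 0.2125, 0.02083, 0.15417, giving H' = 1.90117.
Difference = |1.45730 − 1.90117| = 0.44387, i.e. 0.444 to 3 decimal places.

0.444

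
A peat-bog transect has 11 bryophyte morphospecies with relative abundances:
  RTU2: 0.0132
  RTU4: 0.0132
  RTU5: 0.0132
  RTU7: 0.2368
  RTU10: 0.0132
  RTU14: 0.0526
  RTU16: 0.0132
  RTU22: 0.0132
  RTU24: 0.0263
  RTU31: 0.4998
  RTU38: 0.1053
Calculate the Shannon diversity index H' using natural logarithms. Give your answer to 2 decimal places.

Each pᵢ ln pᵢ term (working shown to 4 dp, full precision carried): 0.0132×(-4.3275)=-0.0571, 0.0132×(-4.3275)=-0.0571, 0.0132×(-4.3275)=-0.0571, 0.2368×(-1.4405)=-0.3411, 0.0132×(-4.3275)=-0.0571, 0.0526×(-2.9450)=-0.1549, 0.0132×(-4.3275)=-0.0571, 0.0132×(-4.3275)=-0.0571, 0.0263×(-3.6382)=-0.0957, 0.4998×(-0.6935)=-0.3466, 0.1053×(-2.2509)=-0.2370.
Sum = -1.5181, so H' = 1.52.

1.52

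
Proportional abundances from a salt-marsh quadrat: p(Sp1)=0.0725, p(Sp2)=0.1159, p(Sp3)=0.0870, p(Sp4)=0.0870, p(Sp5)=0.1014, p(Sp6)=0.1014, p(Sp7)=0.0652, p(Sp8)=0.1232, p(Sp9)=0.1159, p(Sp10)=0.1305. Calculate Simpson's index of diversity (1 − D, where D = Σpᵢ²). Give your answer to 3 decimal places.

0.896

D = 0.0725² + 0.1159² + 0.087² + 0.087² + 0.1014² + 0.1014² + 0.0652² + 0.1232² + 0.1159² + 0.1305² = 0.00526 + 0.01343 + 0.00757 + 0.00757 + 0.01028 + 0.01028 + 0.00425 + 0.01518 + 0.01343 + 0.01703 = 0.10428 (working shown to 5 dp, full precision carried).
So 1 − D = 0.89572, i.e. 0.896 to 3 decimal places.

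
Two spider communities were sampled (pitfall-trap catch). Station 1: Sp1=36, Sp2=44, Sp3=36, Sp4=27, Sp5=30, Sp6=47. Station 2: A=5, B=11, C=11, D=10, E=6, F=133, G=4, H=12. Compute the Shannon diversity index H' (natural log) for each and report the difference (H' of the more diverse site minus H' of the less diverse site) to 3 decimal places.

0.580

Station 1: N=220, proportions 0.16364, 0.2, 0.16364, 0.12273, 0.13636, 0.21364, giving H' = 1.77318 (working shown to 5 dp, full precision carried).
Station 2: N=192, proportions 0.02604, 0.05729, 0.05729, 0.05208, 0.03125, 0.69271, 0.02083, 0.0625, giving H' = 1.19313.
Difference = |1.77318 − 1.19313| = 0.58005, i.e. 0.580 to 3 decimal places.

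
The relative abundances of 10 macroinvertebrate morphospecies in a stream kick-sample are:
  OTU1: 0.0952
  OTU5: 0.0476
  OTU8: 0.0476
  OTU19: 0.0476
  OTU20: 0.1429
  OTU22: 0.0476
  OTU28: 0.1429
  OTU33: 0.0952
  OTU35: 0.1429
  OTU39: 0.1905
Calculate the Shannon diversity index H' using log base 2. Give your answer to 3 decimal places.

3.141

Each pᵢ log₂ pᵢ term (working shown to 5 dp, full precision carried): 0.0952×(-3.39289)=-0.32300, 0.0476×(-4.39289)=-0.20910, 0.0476×(-4.39289)=-0.20910, 0.0476×(-4.39289)=-0.20910, 0.1429×(-2.80692)=-0.40111, 0.0476×(-4.39289)=-0.20910, 0.1429×(-2.80692)=-0.40111, 0.0952×(-3.39289)=-0.32300, 0.1429×(-2.80692)=-0.40111, 0.1905×(-2.39214)=-0.45570.
Sum = -3.14144, so H' = 3.141.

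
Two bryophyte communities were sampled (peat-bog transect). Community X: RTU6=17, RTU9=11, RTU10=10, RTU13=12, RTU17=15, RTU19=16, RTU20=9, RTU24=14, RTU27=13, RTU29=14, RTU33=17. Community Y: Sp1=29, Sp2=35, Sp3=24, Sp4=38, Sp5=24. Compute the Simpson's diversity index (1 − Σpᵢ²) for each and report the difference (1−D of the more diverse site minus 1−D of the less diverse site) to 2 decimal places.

Community X: N=148, proportions 0.1149, 0.0743, 0.0676, 0.0811, 0.1014, 0.1081, 0.0608, 0.0946, 0.0878, 0.0946, 0.1149, giving 1−D = 0.9057 (working shown to 4 dp, full precision carried).
Community Y: N=150, proportions 0.1933, 0.2333, 0.16, 0.2533, 0.16, giving 1−D = 0.7928.
Difference = |0.9057 − 0.7928| = 0.1129, i.e. 0.11 to 2 decimal places.

0.11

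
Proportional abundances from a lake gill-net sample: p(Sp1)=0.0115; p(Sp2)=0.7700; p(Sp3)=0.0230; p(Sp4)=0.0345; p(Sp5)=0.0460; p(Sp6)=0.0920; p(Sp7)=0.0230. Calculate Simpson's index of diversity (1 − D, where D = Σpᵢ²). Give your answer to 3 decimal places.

D = 0.0115² + 0.77² + 0.023² + 0.0345² + 0.046² + 0.092² + 0.023² = 0.00013 + 0.59290 + 0.00053 + 0.00119 + 0.00212 + 0.00846 + 0.00053 = 0.60586 (working shown to 5 dp, full precision carried).
So 1 − D = 0.39414, i.e. 0.394 to 3 decimal places.

0.394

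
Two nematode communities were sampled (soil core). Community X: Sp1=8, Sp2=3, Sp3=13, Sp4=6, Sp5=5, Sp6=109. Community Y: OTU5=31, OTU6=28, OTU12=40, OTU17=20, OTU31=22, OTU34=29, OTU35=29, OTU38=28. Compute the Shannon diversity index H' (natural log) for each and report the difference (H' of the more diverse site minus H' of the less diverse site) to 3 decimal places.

1.142

Community X: N=144, proportions 0.055556, 0.020833, 0.090278, 0.041667, 0.034722, 0.756944, giving H' = 0.918213 (working shown to 6 dp, full precision carried).
Community Y: N=227, proportions 0.136564, 0.123348, 0.176211, 0.088106, 0.096916, 0.127753, 0.127753, 0.123348, giving H' = 2.060047.
Difference = |0.918213 − 2.060047| = 1.141834, i.e. 1.142 to 3 decimal places.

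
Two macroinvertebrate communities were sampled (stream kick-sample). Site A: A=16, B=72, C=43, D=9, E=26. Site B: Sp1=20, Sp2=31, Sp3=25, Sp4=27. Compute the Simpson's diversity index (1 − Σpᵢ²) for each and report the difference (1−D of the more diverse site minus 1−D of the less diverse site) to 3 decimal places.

Site A: N=166, proportions 0.096386, 0.433735, 0.259036, 0.054217, 0.156627, giving 1−D = 0.708013 (working shown to 6 dp, full precision carried).
Site B: N=103, proportions 0.194175, 0.300971, 0.242718, 0.262136, giving 1−D = 0.744085.
Difference = |0.708013 − 0.744085| = 0.036072, i.e. 0.036 to 3 decimal places.

0.036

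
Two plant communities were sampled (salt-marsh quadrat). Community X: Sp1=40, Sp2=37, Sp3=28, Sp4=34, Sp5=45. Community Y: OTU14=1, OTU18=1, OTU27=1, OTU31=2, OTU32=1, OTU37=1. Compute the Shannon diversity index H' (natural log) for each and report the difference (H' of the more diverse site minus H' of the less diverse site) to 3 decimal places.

0.151

Community X: N=184, proportions 0.21739, 0.20109, 0.15217, 0.18478, 0.24457, giving H' = 1.59724 (working shown to 5 dp, full precision carried).
Community Y: N=7, proportions 0.14286, 0.14286, 0.14286, 0.28571, 0.14286, 0.14286, giving H' = 1.74787.
Difference = |1.59724 − 1.74787| = 0.15063, i.e. 0.151 to 3 decimal places.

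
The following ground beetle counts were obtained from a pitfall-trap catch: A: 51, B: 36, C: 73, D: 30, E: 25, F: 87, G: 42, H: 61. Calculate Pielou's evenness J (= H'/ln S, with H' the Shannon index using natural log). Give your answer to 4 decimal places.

0.9619

Total N = 51+36+73+30+25+87+42+61 = 405, so the proportions are 0.125926, 0.088889, 0.180247, 0.074074, 0.061728, 0.214815, 0.103704, 0.150617 (working shown to 6 dp, full precision carried).
H' = −Σ pᵢ ln pᵢ = −((-0.260926) + (-0.215144) + (-0.308840) + (-0.192792) + (-0.171914) + (-0.330381) + (-0.235015) + (-0.285121)) = 2.000133.
With S = 8 species, ln S = 2.079442, so J = 2.000133/2.079442 = 0.961860, i.e. 0.9619 to 4 decimal places.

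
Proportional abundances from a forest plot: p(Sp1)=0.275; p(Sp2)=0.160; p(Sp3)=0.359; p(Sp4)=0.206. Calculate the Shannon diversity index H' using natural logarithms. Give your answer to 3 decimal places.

Each pᵢ ln pᵢ term (working shown to 5 dp, full precision carried): 0.275×(-1.29098)=-0.35502, 0.16×(-1.83258)=-0.29321, 0.359×(-1.02443)=-0.36777, 0.206×(-1.57988)=-0.32546.
Sum = -1.34146, so H' = 1.341.

1.341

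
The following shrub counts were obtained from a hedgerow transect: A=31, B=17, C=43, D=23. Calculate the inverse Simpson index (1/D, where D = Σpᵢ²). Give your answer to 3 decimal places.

Total N = 31+17+43+23 = 114, so the proportions are 0.2719298, 0.1491228, 0.377193, 0.2017544 (working shown to 7 dp, full precision carried).
D = 0.2719298² + 0.1491228² + 0.377193² + 0.2017544² = 0.0739458 + 0.0222376 + 0.1422745 + 0.0407048 = 0.2791628.
So 1/D = 3.58214, i.e. 3.582 to 3 decimal places.

3.582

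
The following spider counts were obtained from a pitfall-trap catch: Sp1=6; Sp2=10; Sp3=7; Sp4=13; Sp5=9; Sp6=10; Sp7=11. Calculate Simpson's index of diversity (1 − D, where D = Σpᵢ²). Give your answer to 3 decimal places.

Total N = 6+10+7+13+9+10+11 = 66, so the proportions are 0.09091, 0.15152, 0.10606, 0.19697, 0.13636, 0.15152, 0.16667 (working shown to 5 dp, full precision carried).
D = 0.09091² + 0.15152² + 0.10606² + 0.19697² + 0.13636² + 0.15152² + 0.16667² = 0.00826 + 0.02296 + 0.01125 + 0.03880 + 0.01860 + 0.02296 + 0.02778 = 0.15060.
So 1 − D = 0.84940, i.e. 0.849 to 3 decimal places.

0.849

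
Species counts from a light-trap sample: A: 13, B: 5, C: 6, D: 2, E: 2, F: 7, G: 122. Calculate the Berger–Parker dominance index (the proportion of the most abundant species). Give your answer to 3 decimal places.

0.777

Total N = 13+5+6+2+2+7+122 = 157, so the proportions are 0.0828, 0.03185, 0.03822, 0.01274, 0.01274, 0.04459, 0.77707 (working shown to 5 dp, full precision carried).
The largest proportion is 0.77707, i.e. d = 0.777 to 3 decimal places.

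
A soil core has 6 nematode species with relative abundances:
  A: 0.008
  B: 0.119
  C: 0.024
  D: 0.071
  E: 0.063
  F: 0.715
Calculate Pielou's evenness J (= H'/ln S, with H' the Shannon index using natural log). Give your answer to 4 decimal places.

H' = −Σ pᵢ ln pᵢ = −((-0.038627) + (-0.253307) + (-0.089513) + (-0.187800) + (-0.174171) + (-0.239863)) = 0.983281 (working shown to 6 dp, full precision carried).
With S = 6 species, ln S = 1.791759, so J = 0.983281/1.791759 = 0.548780, i.e. 0.5488 to 4 decimal places.

0.5488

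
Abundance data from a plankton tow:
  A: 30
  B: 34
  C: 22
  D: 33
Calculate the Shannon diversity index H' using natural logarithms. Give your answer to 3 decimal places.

Total N = 30+34+22+33 = 119, so the proportions are 0.2521, 0.28571, 0.18487, 0.27731 (working shown to 5 dp, full precision carried).
Each pᵢ ln pᵢ term: 0.2521×(-1.37793)=-0.34738, 0.28571×(-1.25276)=-0.35793, 0.18487×(-1.68808)=-0.31208, 0.27731×(-1.28262)=-0.35568.
Sum = -1.37307, so H' = 1.373.

1.373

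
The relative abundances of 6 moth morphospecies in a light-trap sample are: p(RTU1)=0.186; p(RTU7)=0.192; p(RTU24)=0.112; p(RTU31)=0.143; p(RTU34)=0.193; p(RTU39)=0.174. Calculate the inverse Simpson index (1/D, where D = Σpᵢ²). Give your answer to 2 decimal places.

5.81

D = 0.186² + 0.192² + 0.112² + 0.143² + 0.193² + 0.174² = 0.034596 + 0.036864 + 0.012544 + 0.020449 + 0.037249 + 0.030276 = 0.171978 (working shown to 6 dp, full precision carried).
So 1/D = 5.8147, i.e. 5.81 to 2 decimal places.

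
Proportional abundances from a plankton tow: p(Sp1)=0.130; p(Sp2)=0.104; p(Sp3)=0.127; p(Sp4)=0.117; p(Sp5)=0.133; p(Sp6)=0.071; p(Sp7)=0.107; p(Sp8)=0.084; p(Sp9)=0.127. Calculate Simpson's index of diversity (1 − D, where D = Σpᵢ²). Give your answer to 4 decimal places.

D = 0.13² + 0.104² + 0.127² + 0.117² + 0.133² + 0.071² + 0.107² + 0.084² + 0.127² = 0.016900 + 0.010816 + 0.016129 + 0.013689 + 0.017689 + 0.005041 + 0.011449 + 0.007056 + 0.016129 = 0.114898 (working shown to 6 dp, full precision carried).
So 1 − D = 0.885102, i.e. 0.8851 to 4 decimal places.

0.8851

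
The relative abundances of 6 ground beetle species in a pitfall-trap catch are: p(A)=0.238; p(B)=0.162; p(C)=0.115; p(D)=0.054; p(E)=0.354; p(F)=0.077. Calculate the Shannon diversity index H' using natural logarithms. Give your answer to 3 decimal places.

1.608

Each pᵢ ln pᵢ term (working shown to 5 dp, full precision carried): 0.238×(-1.43548)=-0.34165, 0.162×(-1.82016)=-0.29487, 0.115×(-2.16282)=-0.24872, 0.054×(-2.91877)=-0.15761, 0.354×(-1.03846)=-0.36761, 0.077×(-2.56395)=-0.19742.
Sum = -1.60789, so H' = 1.608.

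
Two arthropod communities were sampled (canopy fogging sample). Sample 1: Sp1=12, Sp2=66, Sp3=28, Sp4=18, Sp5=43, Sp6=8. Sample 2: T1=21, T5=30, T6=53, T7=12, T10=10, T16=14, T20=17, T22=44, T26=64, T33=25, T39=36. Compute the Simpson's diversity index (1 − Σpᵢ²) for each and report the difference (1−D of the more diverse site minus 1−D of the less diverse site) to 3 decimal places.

Sample 1: N=175, proportions 0.06857, 0.37714, 0.16, 0.10286, 0.24571, 0.04571, giving 1−D = 0.75442 (working shown to 5 dp, full precision carried).
Sample 2: N=326, proportions 0.06442, 0.09202, 0.16258, 0.03681, 0.03067, 0.04294, 0.05215, 0.13497, 0.19632, 0.07669, 0.11043, giving 1−D = 0.87926.
Difference = |0.75442 − 0.87926| = 0.12484, i.e. 0.125 to 3 decimal places.

0.125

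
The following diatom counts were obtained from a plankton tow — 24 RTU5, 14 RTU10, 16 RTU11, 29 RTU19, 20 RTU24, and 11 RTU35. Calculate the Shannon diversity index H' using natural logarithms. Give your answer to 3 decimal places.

Total N = 24+14+16+29+20+11 = 114, so the proportions are 0.21053, 0.12281, 0.14035, 0.25439, 0.17544, 0.09649 (working shown to 5 dp, full precision carried).
Each pᵢ ln pᵢ term: 0.21053×(-1.55814)=-0.32803, 0.12281×(-2.09714)=-0.25754, 0.14035×(-1.96361)=-0.27559, 0.25439×(-1.36890)=-0.34823, 0.17544×(-1.74047)=-0.30534, 0.09649×(-2.33830)=-0.22563.
Sum = -1.74037, so H' = 1.740.

1.740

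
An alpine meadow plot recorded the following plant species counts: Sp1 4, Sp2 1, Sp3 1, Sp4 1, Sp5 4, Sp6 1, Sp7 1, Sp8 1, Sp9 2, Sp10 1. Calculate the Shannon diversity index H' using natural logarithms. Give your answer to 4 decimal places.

Total N = 4+1+1+1+4+1+1+1+2+1 = 17, so the proportions are 0.235294, 0.058824, 0.058824, 0.058824, 0.235294, 0.058824, 0.058824, 0.058824, 0.117647, 0.058824 (working shown to 6 dp, full precision carried).
Each pᵢ ln pᵢ term: 0.235294×(-1.446919)=-0.340452, 0.058824×(-2.833213)=-0.166660, 0.058824×(-2.833213)=-0.166660, 0.058824×(-2.833213)=-0.166660, 0.235294×(-1.446919)=-0.340452, 0.058824×(-2.833213)=-0.166660, 0.058824×(-2.833213)=-0.166660, 0.058824×(-2.833213)=-0.166660, 0.117647×(-2.140066)=-0.251772, 0.058824×(-2.833213)=-0.166660.
Sum = -2.099293, so H' = 2.0993.

2.0993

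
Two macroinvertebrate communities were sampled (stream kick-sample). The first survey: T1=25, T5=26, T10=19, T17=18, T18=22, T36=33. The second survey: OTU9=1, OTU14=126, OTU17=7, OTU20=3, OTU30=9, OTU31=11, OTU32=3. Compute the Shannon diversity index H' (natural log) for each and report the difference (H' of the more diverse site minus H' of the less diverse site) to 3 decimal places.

The first survey: N=143, proportions 0.17483, 0.18182, 0.13287, 0.12587, 0.15385, 0.23077, giving H' = 1.77025 (working shown to 5 dp, full precision carried).
The second survey: N=160, proportions 0.00625, 0.7875, 0.04375, 0.01875, 0.05625, 0.06875, 0.01875, giving H' = 0.85182.
Difference = |1.77025 − 0.85182| = 0.91843, i.e. 0.918 to 3 decimal places.

0.918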